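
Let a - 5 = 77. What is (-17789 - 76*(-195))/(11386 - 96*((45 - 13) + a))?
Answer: -2969/442 ≈ -6.7172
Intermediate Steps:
a = 82 (a = 5 + 77 = 82)
(-17789 - 76*(-195))/(11386 - 96*((45 - 13) + a)) = (-17789 - 76*(-195))/(11386 - 96*((45 - 13) + 82)) = (-17789 + 14820)/(11386 - 96*(32 + 82)) = -2969/(11386 - 96*114) = -2969/(11386 - 10944) = -2969/442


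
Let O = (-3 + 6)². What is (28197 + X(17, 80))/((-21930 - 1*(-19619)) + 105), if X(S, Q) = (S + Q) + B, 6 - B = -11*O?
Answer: -28399/2206 ≈ -12.874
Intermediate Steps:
O = 9 (O = 3² = 9)
B = 105 (B = 6 - (-11)*9 = 6 - 1*(-99) = 6 + 99 = 105)
X(S, Q) = 105 + Q + S (X(S, Q) = (S + Q) + 105 = (Q + S) + 105 = 105 + Q + S)
(28197 + X(17, 80))/((-21930 - 1*(-19619)) + 105) = (28197 + (105 + 80 + 17))/((-21930 - 1*(-19619)) + 105) = (28197 + 202)/((-21930 + 19619) + 105) = 28399/(-2311 + 105) = 28399/(-2206) = 28399*(-1/2206) = -28399/2206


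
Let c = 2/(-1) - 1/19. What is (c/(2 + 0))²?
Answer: 1521/1444 ≈ 1.0533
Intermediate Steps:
c = -39/19 (c = 2*(-1) - 1*1/19 = -2 - 1/19 = -39/19 ≈ -2.0526)
(c/(2 + 0))² = (-39/(19*(2 + 0)))² = (-39/19/2)² = (-39/19*½)² = (-39/38)² = 1521/1444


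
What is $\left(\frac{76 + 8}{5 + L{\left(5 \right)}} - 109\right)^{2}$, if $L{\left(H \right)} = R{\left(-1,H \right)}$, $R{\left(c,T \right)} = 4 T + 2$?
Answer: $\frac{908209}{81} \approx 11212.0$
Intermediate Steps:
$R{\left(c,T \right)} = 2 + 4 T$
$L{\left(H \right)} = 2 + 4 H$
$\left(\frac{76 + 8}{5 + L{\left(5 \right)}} - 109\right)^{2} = \left(\frac{76 + 8}{5 + \left(2 + 4 \cdot 5\right)} - 109\right)^{2} = \left(\frac{84}{5 + \left(2 + 20\right)} - 109\right)^{2} = \left(\frac{84}{5 + 22} - 109\right)^{2} = \left(\frac{84}{27} - 109\right)^{2} = \left(84 \cdot \frac{1}{27} - 109\right)^{2} = \left(\frac{28}{9} - 109\right)^{2} = \left(- \frac{953}{9}\right)^{2} = \frac{908209}{81}$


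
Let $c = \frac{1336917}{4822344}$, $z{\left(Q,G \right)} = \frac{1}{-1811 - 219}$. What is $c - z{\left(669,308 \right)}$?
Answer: $\frac{453127309}{1631559720} \approx 0.27773$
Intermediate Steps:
$z{\left(Q,G \right)} = - \frac{1}{2030}$ ($z{\left(Q,G \right)} = \frac{1}{-2030} = - \frac{1}{2030}$)
$c = \frac{445639}{1607448}$ ($c = 1336917 \cdot \frac{1}{4822344} = \frac{445639}{1607448} \approx 0.27723$)
$c - z{\left(669,308 \right)} = \frac{445639}{1607448} - - \frac{1}{2030} = \frac{445639}{1607448} + \frac{1}{2030} = \frac{453127309}{1631559720}$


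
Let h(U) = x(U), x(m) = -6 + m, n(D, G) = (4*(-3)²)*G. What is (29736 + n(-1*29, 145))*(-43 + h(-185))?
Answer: -8179704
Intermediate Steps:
n(D, G) = 36*G (n(D, G) = (4*9)*G = 36*G)
h(U) = -6 + U
(29736 + n(-1*29, 145))*(-43 + h(-185)) = (29736 + 36*145)*(-43 + (-6 - 185)) = (29736 + 5220)*(-43 - 191) = 34956*(-234) = -8179704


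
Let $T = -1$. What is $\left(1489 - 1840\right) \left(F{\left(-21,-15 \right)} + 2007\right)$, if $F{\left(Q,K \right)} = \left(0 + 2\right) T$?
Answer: $-703755$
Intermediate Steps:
$F{\left(Q,K \right)} = -2$ ($F{\left(Q,K \right)} = \left(0 + 2\right) \left(-1\right) = 2 \left(-1\right) = -2$)
$\left(1489 - 1840\right) \left(F{\left(-21,-15 \right)} + 2007\right) = \left(1489 - 1840\right) \left(-2 + 2007\right) = \left(-351\right) 2005 = -703755$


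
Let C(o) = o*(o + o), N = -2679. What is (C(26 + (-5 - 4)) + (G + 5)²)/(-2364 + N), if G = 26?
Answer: -513/1681 ≈ -0.30518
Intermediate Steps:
C(o) = 2*o² (C(o) = o*(2*o) = 2*o²)
(C(26 + (-5 - 4)) + (G + 5)²)/(-2364 + N) = (2*(26 + (-5 - 4))² + (26 + 5)²)/(-2364 - 2679) = (2*(26 - 9)² + 31²)/(-5043) = (2*17² + 961)*(-1/5043) = (2*289 + 961)*(-1/5043) = (578 + 961)*(-1/5043) = 1539*(-1/5043) = -513/1681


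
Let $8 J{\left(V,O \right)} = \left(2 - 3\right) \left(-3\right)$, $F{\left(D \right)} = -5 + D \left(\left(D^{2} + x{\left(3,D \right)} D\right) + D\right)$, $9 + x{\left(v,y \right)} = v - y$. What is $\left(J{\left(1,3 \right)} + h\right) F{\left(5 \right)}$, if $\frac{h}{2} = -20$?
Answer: $\frac{20605}{4} \approx 5151.3$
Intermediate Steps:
$x{\left(v,y \right)} = -9 + v - y$ ($x{\left(v,y \right)} = -9 + \left(v - y\right) = -9 + v - y$)
$h = -40$ ($h = 2 \left(-20\right) = -40$)
$F{\left(D \right)} = -5 + D \left(D + D^{2} + D \left(-6 - D\right)\right)$ ($F{\left(D \right)} = -5 + D \left(\left(D^{2} + \left(-9 + 3 - D\right) D\right) + D\right) = -5 + D \left(\left(D^{2} + \left(-6 - D\right) D\right) + D\right) = -5 + D \left(\left(D^{2} + D \left(-6 - D\right)\right) + D\right) = -5 + D \left(D + D^{2} + D \left(-6 - D\right)\right)$)
$J{\left(V,O \right)} = \frac{3}{8}$ ($J{\left(V,O \right)} = \frac{\left(2 - 3\right) \left(-3\right)}{8} = \frac{\left(-1\right) \left(-3\right)}{8} = \frac{1}{8} \cdot 3 = \frac{3}{8}$)
$\left(J{\left(1,3 \right)} + h\right) F{\left(5 \right)} = \left(\frac{3}{8} - 40\right) \left(-5 - 5 \cdot 5^{2}\right) = - \frac{317 \left(-5 - 125\right)}{8} = \left(- \frac{317}{8}\right) \left(-130\right) = \frac{20605}{4}$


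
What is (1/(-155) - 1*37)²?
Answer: 32901696/24025 ≈ 1369.5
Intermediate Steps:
(1/(-155) - 1*37)² = (-1/155 - 37)² = (-5736/155)² = 32901696/24025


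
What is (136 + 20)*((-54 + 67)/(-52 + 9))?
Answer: -2028/43 ≈ -47.163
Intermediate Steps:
(136 + 20)*((-54 + 67)/(-52 + 9)) = 156*(13/(-43)) = 156*(13*(-1/43)) = 156*(-13/43) = -2028/43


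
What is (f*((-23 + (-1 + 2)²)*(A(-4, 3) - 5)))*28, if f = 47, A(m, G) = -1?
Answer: 173712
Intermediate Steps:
(f*((-23 + (-1 + 2)²)*(A(-4, 3) - 5)))*28 = (47*((-23 + (-1 + 2)²)*(-1 - 5)))*28 = (47*((-23 + 1²)*(-6)))*28 = (47*((-23 + 1)*(-6)))*28 = (47*(-22*(-6)))*28 = (47*132)*28 = 6204*28 = 173712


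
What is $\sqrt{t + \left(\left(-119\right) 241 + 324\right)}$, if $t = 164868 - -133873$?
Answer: $\sqrt{270386} \approx 519.99$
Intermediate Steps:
$t = 298741$ ($t = 164868 + 133873 = 298741$)
$\sqrt{t + \left(\left(-119\right) 241 + 324\right)} = \sqrt{298741 + \left(\left(-119\right) 241 + 324\right)} = \sqrt{298741 + \left(-28679 + 324\right)} = \sqrt{298741 - 28355} = \sqrt{270386}$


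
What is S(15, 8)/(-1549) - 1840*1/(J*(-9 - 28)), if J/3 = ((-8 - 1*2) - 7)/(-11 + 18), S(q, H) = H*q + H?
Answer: -20192656/2922963 ≈ -6.9083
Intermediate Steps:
S(q, H) = H + H*q
J = -51/7 (J = 3*(((-8 - 1*2) - 7)/(-11 + 18)) = 3*(((-8 - 2) - 7)/7) = 3*((-10 - 7)*(1/7)) = 3*(-17*1/7) = 3*(-17/7) = -51/7 ≈ -7.2857)
S(15, 8)/(-1549) - 1840*1/(J*(-9 - 28)) = (8*(1 + 15))/(-1549) - 1840*(-7/(51*(-9 - 28))) = (8*16)*(-1/1549) - 1840/((-37*(-51/7))) = 128*(-1/1549) - 1840/1887/7 = -128/1549 - 1840*7/1887 = -128/1549 - 12880/1887 = -20192656/2922963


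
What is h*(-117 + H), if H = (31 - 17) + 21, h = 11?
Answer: -902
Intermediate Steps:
H = 35 (H = 14 + 21 = 35)
h*(-117 + H) = 11*(-117 + 35) = 11*(-82) = -902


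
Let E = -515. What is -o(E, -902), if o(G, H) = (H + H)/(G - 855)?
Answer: -902/685 ≈ -1.3168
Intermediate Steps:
o(G, H) = 2*H/(-855 + G) (o(G, H) = (2*H)/(-855 + G) = 2*H/(-855 + G))
-o(E, -902) = -2*(-902)/(-855 - 515) = -2*(-902)/(-1370) = -2*(-902)*(-1)/1370 = -1*902/685 = -902/685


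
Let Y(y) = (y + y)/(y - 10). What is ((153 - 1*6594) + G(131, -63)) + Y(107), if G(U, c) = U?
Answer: -611856/97 ≈ -6307.8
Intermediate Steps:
Y(y) = 2*y/(-10 + y) (Y(y) = (2*y)/(-10 + y) = 2*y/(-10 + y))
((153 - 1*6594) + G(131, -63)) + Y(107) = ((153 - 1*6594) + 131) + 2*107/(-10 + 107) = ((153 - 6594) + 131) + 2*107/97 = (-6441 + 131) + 2*107*(1/97) = -6310 + 214/97 = -611856/97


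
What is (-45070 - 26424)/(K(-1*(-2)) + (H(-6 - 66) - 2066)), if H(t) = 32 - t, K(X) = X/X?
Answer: 71494/1961 ≈ 36.458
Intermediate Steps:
K(X) = 1
(-45070 - 26424)/(K(-1*(-2)) + (H(-6 - 66) - 2066)) = (-45070 - 26424)/(1 + ((32 - (-6 - 66)) - 2066)) = -71494/(1 + ((32 - 1*(-72)) - 2066)) = -71494/(1 + ((32 + 72) - 2066)) = -71494/(1 + (104 - 2066)) = -71494/(1 - 1962) = -71494/(-1961) = -71494*(-1/1961) = 71494/1961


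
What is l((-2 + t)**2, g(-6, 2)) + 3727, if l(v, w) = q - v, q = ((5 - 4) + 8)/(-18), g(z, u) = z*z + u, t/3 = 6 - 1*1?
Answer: 7115/2 ≈ 3557.5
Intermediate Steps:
t = 15 (t = 3*(6 - 1*1) = 3*(6 - 1) = 3*5 = 15)
g(z, u) = u + z**2 (g(z, u) = z**2 + u = u + z**2)
q = -1/2 (q = (1 + 8)*(-1/18) = 9*(-1/18) = -1/2 ≈ -0.50000)
l(v, w) = -1/2 - v
l((-2 + t)**2, g(-6, 2)) + 3727 = (-1/2 - (-2 + 15)**2) + 3727 = (-1/2 - 1*13**2) + 3727 = (-1/2 - 1*169) + 3727 = (-1/2 - 169) + 3727 = -339/2 + 3727 = 7115/2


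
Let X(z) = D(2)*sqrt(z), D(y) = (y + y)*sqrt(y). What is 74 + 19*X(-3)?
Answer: 74 + 76*I*sqrt(6) ≈ 74.0 + 186.16*I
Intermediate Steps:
D(y) = 2*y**(3/2) (D(y) = (2*y)*sqrt(y) = 2*y**(3/2))
X(z) = 4*sqrt(2)*sqrt(z) (X(z) = (2*2**(3/2))*sqrt(z) = (2*(2*sqrt(2)))*sqrt(z) = (4*sqrt(2))*sqrt(z) = 4*sqrt(2)*sqrt(z))
74 + 19*X(-3) = 74 + 19*(4*sqrt(2)*sqrt(-3)) = 74 + 19*(4*sqrt(2)*(I*sqrt(3))) = 74 + 19*(4*I*sqrt(6)) = 74 + 76*I*sqrt(6)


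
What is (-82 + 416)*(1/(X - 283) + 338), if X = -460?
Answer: 83878422/743 ≈ 1.1289e+5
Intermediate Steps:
(-82 + 416)*(1/(X - 283) + 338) = (-82 + 416)*(1/(-460 - 283) + 338) = 334*(1/(-743) + 338) = 334*(-1/743 + 338) = 334*(251133/743) = 83878422/743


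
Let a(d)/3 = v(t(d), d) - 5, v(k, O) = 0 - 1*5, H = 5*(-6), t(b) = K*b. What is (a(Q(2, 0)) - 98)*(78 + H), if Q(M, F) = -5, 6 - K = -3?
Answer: -6144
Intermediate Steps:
K = 9 (K = 6 - 1*(-3) = 6 + 3 = 9)
t(b) = 9*b
H = -30
v(k, O) = -5 (v(k, O) = 0 - 5 = -5)
a(d) = -30 (a(d) = 3*(-5 - 5) = 3*(-10) = -30)
(a(Q(2, 0)) - 98)*(78 + H) = (-30 - 98)*(78 - 30) = -128*48 = -6144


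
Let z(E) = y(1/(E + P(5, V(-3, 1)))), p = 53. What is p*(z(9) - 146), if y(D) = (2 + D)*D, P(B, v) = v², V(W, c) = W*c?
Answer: -2505151/324 ≈ -7731.9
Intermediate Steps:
y(D) = D*(2 + D)
z(E) = (2 + 1/(9 + E))/(9 + E) (z(E) = (2 + 1/(E + (-3*1)²))/(E + (-3*1)²) = (2 + 1/(E + (-3)²))/(E + (-3)²) = (2 + 1/(E + 9))/(E + 9) = (2 + 1/(9 + E))/(9 + E))
p*(z(9) - 146) = 53*((19 + 2*9)/(9 + 9)² - 146) = 53*((19 + 18)/18² - 146) = 53*((1/324)*37 - 146) = 53*(37/324 - 146) = 53*(-47267/324) = -2505151/324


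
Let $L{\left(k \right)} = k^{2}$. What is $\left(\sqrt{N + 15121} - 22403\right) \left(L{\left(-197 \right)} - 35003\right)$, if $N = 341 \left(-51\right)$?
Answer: $-85265818 + 3806 i \sqrt{2270} \approx -8.5266 \cdot 10^{7} + 1.8134 \cdot 10^{5} i$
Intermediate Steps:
$N = -17391$
$\left(\sqrt{N + 15121} - 22403\right) \left(L{\left(-197 \right)} - 35003\right) = \left(\sqrt{-17391 + 15121} - 22403\right) \left(\left(-197\right)^{2} - 35003\right) = \left(\sqrt{-2270} - 22403\right) \left(38809 - 35003\right) = \left(i \sqrt{2270} - 22403\right) 3806 = \left(-22403 + i \sqrt{2270}\right) 3806 = -85265818 + 3806 i \sqrt{2270}$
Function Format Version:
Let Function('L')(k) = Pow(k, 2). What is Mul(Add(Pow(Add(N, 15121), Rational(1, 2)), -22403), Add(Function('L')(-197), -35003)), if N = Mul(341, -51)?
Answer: Add(-85265818, Mul(3806, I, Pow(2270, Rational(1, 2)))) ≈ Add(-8.5266e+7, Mul(1.8134e+5, I))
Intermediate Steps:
N = -17391
Mul(Add(Pow(Add(N, 15121), Rational(1, 2)), -22403), Add(Function('L')(-197), -35003)) = Mul(Add(Pow(Add(-17391, 15121), Rational(1, 2)), -22403), Add(Pow(-197, 2), -35003)) = Mul(Add(Pow(-2270, Rational(1, 2)), -22403), Add(38809, -35003)) = Mul(Add(Mul(I, Pow(2270, Rational(1, 2))), -22403), 3806) = Mul(Add(-22403, Mul(I, Pow(2270, Rational(1, 2)))), 3806) = Add(-85265818, Mul(3806, I, Pow(2270, Rational(1, 2))))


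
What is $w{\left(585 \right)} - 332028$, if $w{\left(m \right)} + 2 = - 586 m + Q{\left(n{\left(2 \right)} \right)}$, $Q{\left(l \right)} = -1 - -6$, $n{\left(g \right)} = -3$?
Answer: $-674835$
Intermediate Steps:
$Q{\left(l \right)} = 5$ ($Q{\left(l \right)} = -1 + 6 = 5$)
$w{\left(m \right)} = 3 - 586 m$ ($w{\left(m \right)} = -2 - \left(-5 + 586 m\right) = 3 - 586 m$)
$w{\left(585 \right)} - 332028 = \left(3 - 342810\right) - 332028 = -342807 - 332028 = -674835$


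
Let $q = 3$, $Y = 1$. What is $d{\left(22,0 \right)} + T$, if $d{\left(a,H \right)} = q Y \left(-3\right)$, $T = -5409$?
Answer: $-5418$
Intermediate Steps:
$d{\left(a,H \right)} = -9$ ($d{\left(a,H \right)} = 3 \cdot 1 \left(-3\right) = 3 \left(-3\right) = -9$)
$d{\left(22,0 \right)} + T = -9 - 5409 = -5418$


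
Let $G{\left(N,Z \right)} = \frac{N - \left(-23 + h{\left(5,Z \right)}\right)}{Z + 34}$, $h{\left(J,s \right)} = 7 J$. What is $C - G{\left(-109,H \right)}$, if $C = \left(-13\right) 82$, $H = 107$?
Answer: $- \frac{150185}{141} \approx -1065.1$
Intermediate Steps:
$C = -1066$
$G{\left(N,Z \right)} = \frac{-12 + N}{34 + Z}$ ($G{\left(N,Z \right)} = \frac{N + \left(23 - 7 \cdot 5\right)}{Z + 34} = \frac{N + \left(23 - 35\right)}{34 + Z} = \frac{N - 12}{34 + Z} = \frac{-12 + N}{34 + Z}$)
$C - G{\left(-109,H \right)} = -1066 - \frac{-12 - 109}{34 + 107} = -1066 - \frac{1}{141} \left(-121\right) = -1066 - - \frac{121}{141} = -1066 + \frac{121}{141} = - \frac{150185}{141}$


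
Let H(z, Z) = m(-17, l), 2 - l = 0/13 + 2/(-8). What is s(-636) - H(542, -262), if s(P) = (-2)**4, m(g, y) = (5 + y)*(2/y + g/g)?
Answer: 83/36 ≈ 2.3056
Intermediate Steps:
l = 9/4 (l = 2 - (0/13 + 2/(-8)) = 2 - (0*(1/13) + 2*(-1/8)) = 2 - (0 - 1/4) = 2 - 1*(-1/4) = 2 + 1/4 = 9/4 ≈ 2.2500)
m(g, y) = (1 + 2/y)*(5 + y) (m(g, y) = (5 + y)*(2/y + 1) = (5 + y)*(1 + 2/y) = (1 + 2/y)*(5 + y))
s(P) = 16
H(z, Z) = 493/36 (H(z, Z) = 7 + 9/4 + 10/(9/4) = 7 + 9/4 + 10*(4/9) = 7 + 9/4 + 40/9 = 493/36)
s(-636) - H(542, -262) = 16 - 1*493/36 = 16 - 493/36 = 83/36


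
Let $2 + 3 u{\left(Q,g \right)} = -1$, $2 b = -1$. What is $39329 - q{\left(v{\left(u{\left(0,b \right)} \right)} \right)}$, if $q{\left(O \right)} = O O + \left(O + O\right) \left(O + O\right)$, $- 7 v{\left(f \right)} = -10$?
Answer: $\frac{1926621}{49} \approx 39319.0$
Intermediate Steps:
$b = - \frac{1}{2}$ ($b = \frac{1}{2} \left(-1\right) = - \frac{1}{2} \approx -0.5$)
$u{\left(Q,g \right)} = -1$ ($u{\left(Q,g \right)} = - \frac{2}{3} + \frac{1}{3} \left(-1\right) = - \frac{2}{3} - \frac{1}{3} = -1$)
$v{\left(f \right)} = \frac{10}{7}$ ($v{\left(f \right)} = \left(- \frac{1}{7}\right) \left(-10\right) = \frac{10}{7}$)
$q{\left(O \right)} = 5 O^{2}$ ($q{\left(O \right)} = O^{2} + 2 O 2 O = O^{2} + 4 O^{2} = 5 O^{2}$)
$39329 - q{\left(v{\left(u{\left(0,b \right)} \right)} \right)} = 39329 - 5 \left(\frac{10}{7}\right)^{2} = 39329 - 5 \cdot \frac{100}{49} = 39329 - \frac{500}{49} = \frac{1926621}{49}$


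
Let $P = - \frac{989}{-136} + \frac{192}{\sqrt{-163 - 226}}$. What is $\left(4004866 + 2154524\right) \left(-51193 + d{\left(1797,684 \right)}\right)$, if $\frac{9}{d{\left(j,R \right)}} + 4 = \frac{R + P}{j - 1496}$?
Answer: $\frac{6159390 \left(- 1336751616 \sqrt{389} + 1388771820223 i\right)}{- 27125359 i + 26112 \sqrt{389}} \approx -3.1535 \cdot 10^{11} + 6.1765 \cdot 10^{5} i$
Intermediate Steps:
$P = \frac{989}{136} - \frac{192 i \sqrt{389}}{389}$ ($P = \left(-989\right) \left(- \frac{1}{136}\right) + \frac{192}{\sqrt{-389}} = \frac{989}{136} + \frac{192}{i \sqrt{389}} = \frac{989}{136} + 192 \left(- \frac{i \sqrt{389}}{389}\right) = \frac{989}{136} - \frac{192 i \sqrt{389}}{389} \approx 7.2721 - 9.7348 i$)
$d{\left(j,R \right)} = \frac{9}{-4 + \frac{\frac{989}{136} + R - \frac{192 i \sqrt{389}}{389}}{-1496 + j}}$ ($d{\left(j,R \right)} = \frac{9}{-4 + \frac{R + \left(\frac{989}{136} - \frac{192 i \sqrt{389}}{389}\right)}{j - 1496}} = \frac{9}{-4 + \frac{\frac{989}{136} + R - \frac{192 i \sqrt{389}}{389}}{-1496 + j}}$)
$\left(4004866 + 2154524\right) \left(-51193 + d{\left(1797,684 \right)}\right) = \left(4004866 + 2154524\right) \left(-51193 + \frac{476136 \left(-1496 + 1797\right)}{316962257 - 380273952 + 52904 \cdot 684 - 26112 i \sqrt{389}}\right) = 6159390 \left(-51193 + 476136 \frac{1}{316962257 - 380273952 + 36186336 - 26112 i \sqrt{389}} \cdot 301\right) = 6159390 \left(-51193 + 476136 \frac{1}{-27125359 - 26112 i \sqrt{389}} \cdot 301\right) = 6159390 \left(-51193 + \frac{143316936}{-27125359 - 26112 i \sqrt{389}}\right) = -315317652270 + \frac{882744902429040}{-27125359 - 26112 i \sqrt{389}}$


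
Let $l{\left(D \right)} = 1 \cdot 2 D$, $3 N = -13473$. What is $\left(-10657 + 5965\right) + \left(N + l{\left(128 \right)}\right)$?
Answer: $-8927$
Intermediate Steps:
$N = -4491$ ($N = \frac{1}{3} \left(-13473\right) = -4491$)
$l{\left(D \right)} = 2 D$
$\left(-10657 + 5965\right) + \left(N + l{\left(128 \right)}\right) = \left(-10657 + 5965\right) + \left(-4491 + 2 \cdot 128\right) = -4692 + \left(-4491 + 256\right) = -4692 - 4235 = -8927$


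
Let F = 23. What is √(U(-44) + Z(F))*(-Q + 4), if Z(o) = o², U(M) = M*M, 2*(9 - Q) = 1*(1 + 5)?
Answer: -2*√2465 ≈ -99.297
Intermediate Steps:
Q = 6 (Q = 9 - (1 + 5)/2 = 9 - 6/2 = 9 - ½*6 = 9 - 3 = 6)
U(M) = M²
√(U(-44) + Z(F))*(-Q + 4) = √((-44)² + 23²)*(-1*6 + 4) = √(1936 + 529)*(-6 + 4) = √2465*(-2) = -2*√2465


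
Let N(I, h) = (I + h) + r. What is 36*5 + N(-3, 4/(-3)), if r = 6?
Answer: 545/3 ≈ 181.67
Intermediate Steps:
N(I, h) = 6 + I + h (N(I, h) = (I + h) + 6 = 6 + I + h)
36*5 + N(-3, 4/(-3)) = 36*5 + (6 - 3 + 4/(-3)) = 180 + (6 - 3 + 4*(-⅓)) = 180 + (6 - 3 - 4/3) = 180 + 5/3 = 545/3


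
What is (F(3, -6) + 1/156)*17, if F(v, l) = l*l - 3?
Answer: 87533/156 ≈ 561.11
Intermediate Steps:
F(v, l) = -3 + l² (F(v, l) = l² - 3 = -3 + l²)
(F(3, -6) + 1/156)*17 = ((-3 + (-6)²) + 1/156)*17 = ((-3 + 36) + 1/156)*17 = (33 + 1/156)*17 = (5149/156)*17 = 87533/156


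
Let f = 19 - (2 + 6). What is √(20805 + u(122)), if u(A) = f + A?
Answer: 19*√58 ≈ 144.70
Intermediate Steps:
f = 11 (f = 19 - 1*8 = 19 - 8 = 11)
u(A) = 11 + A
√(20805 + u(122)) = √(20805 + (11 + 122)) = √(20805 + 133) = √20938 = 19*√58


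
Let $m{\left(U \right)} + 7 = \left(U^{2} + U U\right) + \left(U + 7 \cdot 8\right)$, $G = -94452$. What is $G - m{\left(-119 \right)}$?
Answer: $-122704$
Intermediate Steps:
$m{\left(U \right)} = 49 + U + 2 U^{2}$ ($m{\left(U \right)} = -7 + \left(\left(U^{2} + U U\right) + \left(U + 7 \cdot 8\right)\right) = -7 + \left(\left(U^{2} + U^{2}\right) + \left(U + 56\right)\right) = -7 + \left(2 U^{2} + \left(56 + U\right)\right) = -7 + \left(56 + U + 2 U^{2}\right) = 49 + U + 2 U^{2}$)
$G - m{\left(-119 \right)} = -94452 - \left(49 - 119 + 2 \left(-119\right)^{2}\right) = -94452 - \left(49 - 119 + 2 \cdot 14161\right) = -94452 - \left(49 - 119 + 28322\right) = -94452 - 28252 = -122704$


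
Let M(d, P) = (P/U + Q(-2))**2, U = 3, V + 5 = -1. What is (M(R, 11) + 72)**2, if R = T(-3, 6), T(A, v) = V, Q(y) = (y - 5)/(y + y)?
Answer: 212955649/20736 ≈ 10270.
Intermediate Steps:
V = -6 (V = -5 - 1 = -6)
Q(y) = (-5 + y)/(2*y) (Q(y) = (-5 + y)/((2*y)) = (-5 + y)*(1/(2*y)) = (-5 + y)/(2*y))
T(A, v) = -6
R = -6
M(d, P) = (7/4 + P/3)**2 (M(d, P) = (P/3 + (1/2)*(-5 - 2)/(-2))**2 = (P*(1/3) + (1/2)*(-1/2)*(-7))**2 = (P/3 + 7/4)**2 = (7/4 + P/3)**2)
(M(R, 11) + 72)**2 = ((21 + 4*11)**2/144 + 72)**2 = ((21 + 44)**2/144 + 72)**2 = ((1/144)*65**2 + 72)**2 = ((1/144)*4225 + 72)**2 = (4225/144 + 72)**2 = (14593/144)**2 = 212955649/20736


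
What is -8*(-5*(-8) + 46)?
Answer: -688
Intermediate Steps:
-8*(-5*(-8) + 46) = -8*(40 + 46) = -8*86 = -688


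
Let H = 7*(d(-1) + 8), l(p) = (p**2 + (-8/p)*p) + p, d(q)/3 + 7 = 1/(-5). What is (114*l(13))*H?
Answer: -9441936/5 ≈ -1.8884e+6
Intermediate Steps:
d(q) = -108/5 (d(q) = -21 + 3/(-5) = -21 + 3*(-1/5) = -21 - 3/5 = -108/5)
l(p) = -8 + p + p**2 (l(p) = (p**2 - 8) + p = (-8 + p**2) + p = -8 + p + p**2)
H = -476/5 (H = 7*(-108/5 + 8) = 7*(-68/5) = -476/5 ≈ -95.200)
(114*l(13))*H = (114*(-8 + 13 + 13**2))*(-476/5) = (114*(-8 + 13 + 169))*(-476/5) = (114*174)*(-476/5) = 19836*(-476/5) = -9441936/5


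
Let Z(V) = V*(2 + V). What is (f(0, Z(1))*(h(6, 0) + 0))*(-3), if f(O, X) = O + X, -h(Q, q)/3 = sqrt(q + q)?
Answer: 0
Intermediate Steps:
h(Q, q) = -3*sqrt(2)*sqrt(q) (h(Q, q) = -3*sqrt(q + q) = -3*sqrt(2)*sqrt(q))
(f(0, Z(1))*(h(6, 0) + 0))*(-3) = ((0 + 1*(2 + 1))*(-3*sqrt(2)*sqrt(0) + 0))*(-3) = ((0 + 1*3)*(-3*sqrt(2)*0 + 0))*(-3) = ((0 + 3)*(0 + 0))*(-3) = (3*0)*(-3) = 0*(-3) = 0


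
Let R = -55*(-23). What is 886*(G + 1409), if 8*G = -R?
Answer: 4433101/4 ≈ 1.1083e+6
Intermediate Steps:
R = 1265
G = -1265/8 (G = (-1*1265)/8 = (⅛)*(-1265) = -1265/8 ≈ -158.13)
886*(G + 1409) = 886*(-1265/8 + 1409) = 886*(10007/8) = 4433101/4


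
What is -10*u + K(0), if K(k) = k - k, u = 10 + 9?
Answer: -190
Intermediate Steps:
u = 19
K(k) = 0
-10*u + K(0) = -10*19 + 0 = -190 + 0 = -190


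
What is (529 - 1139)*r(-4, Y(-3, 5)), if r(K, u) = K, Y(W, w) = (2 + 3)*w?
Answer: 2440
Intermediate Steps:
Y(W, w) = 5*w
(529 - 1139)*r(-4, Y(-3, 5)) = (529 - 1139)*(-4) = -610*(-4) = 2440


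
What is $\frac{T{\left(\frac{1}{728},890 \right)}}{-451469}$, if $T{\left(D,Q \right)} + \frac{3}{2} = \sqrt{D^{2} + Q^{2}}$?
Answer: $\frac{3}{902938} - \frac{\sqrt{419800326401}}{328669432} \approx -0.001968$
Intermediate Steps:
$T{\left(D,Q \right)} = - \frac{3}{2} + \sqrt{D^{2} + Q^{2}}$
$\frac{T{\left(\frac{1}{728},890 \right)}}{-451469} = \frac{- \frac{3}{2} + \sqrt{\left(\frac{1}{728}\right)^{2} + 890^{2}}}{-451469} = \left(- \frac{3}{2} + \sqrt{\left(\frac{1}{728}\right)^{2} + 792100}\right) \left(- \frac{1}{451469}\right) = \left(- \frac{3}{2} + \sqrt{\frac{1}{529984} + 792100}\right) \left(- \frac{1}{451469}\right) = \left(- \frac{3}{2} + \sqrt{\frac{419800326401}{529984}}\right) \left(- \frac{1}{451469}\right) = \left(- \frac{3}{2} + \frac{\sqrt{419800326401}}{728}\right) \left(- \frac{1}{451469}\right) = \frac{3}{902938} - \frac{\sqrt{419800326401}}{328669432}$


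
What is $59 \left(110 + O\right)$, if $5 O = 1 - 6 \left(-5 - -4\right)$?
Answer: $\frac{32863}{5} \approx 6572.6$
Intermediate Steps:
$O = \frac{7}{5}$ ($O = \frac{1 - 6 \left(-5 - -4\right)}{5} = \frac{1 - 6 \left(-5 + 4\right)}{5} = \frac{1 - -6}{5} = \frac{1 + 6}{5} = \frac{1}{5} \cdot 7 = \frac{7}{5} \approx 1.4$)
$59 \left(110 + O\right) = 59 \left(110 + \frac{7}{5}\right) = 59 \cdot \frac{557}{5} = \frac{32863}{5}$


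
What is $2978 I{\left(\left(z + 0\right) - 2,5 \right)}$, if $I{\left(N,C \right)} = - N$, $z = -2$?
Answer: $11912$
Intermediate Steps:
$2978 I{\left(\left(z + 0\right) - 2,5 \right)} = 2978 \left(- (\left(-2 + 0\right) - 2)\right) = 2978 \left(- (-2 - 2)\right) = 2978 \left(\left(-1\right) \left(-4\right)\right) = 2978 \cdot 4 = 11912$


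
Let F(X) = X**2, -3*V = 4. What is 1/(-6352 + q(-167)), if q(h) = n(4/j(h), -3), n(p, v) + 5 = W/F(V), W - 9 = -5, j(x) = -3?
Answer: -4/25419 ≈ -0.00015736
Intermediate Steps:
V = -4/3 (V = -1/3*4 = -4/3 ≈ -1.3333)
W = 4 (W = 9 - 5 = 4)
n(p, v) = -11/4 (n(p, v) = -5 + 4/((-4/3)**2) = -5 + 4/(16/9) = -5 + 4*(9/16) = -5 + 9/4 = -11/4)
q(h) = -11/4
1/(-6352 + q(-167)) = 1/(-6352 - 11/4) = 1/(-25419/4) = -4/25419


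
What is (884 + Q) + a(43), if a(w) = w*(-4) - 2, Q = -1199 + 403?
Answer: -86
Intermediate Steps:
Q = -796
a(w) = -2 - 4*w (a(w) = -4*w - 2 = -2 - 4*w)
(884 + Q) + a(43) = (884 - 796) + (-2 - 4*43) = 88 + (-2 - 172) = 88 - 174 = -86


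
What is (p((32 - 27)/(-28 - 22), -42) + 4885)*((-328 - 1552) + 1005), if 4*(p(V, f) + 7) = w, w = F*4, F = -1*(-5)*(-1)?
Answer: -4263875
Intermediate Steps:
F = -5 (F = 5*(-1) = -5)
w = -20 (w = -5*4 = -20)
p(V, f) = -12 (p(V, f) = -7 + (1/4)*(-20) = -7 - 5 = -12)
(p((32 - 27)/(-28 - 22), -42) + 4885)*((-328 - 1552) + 1005) = (-12 + 4885)*((-328 - 1552) + 1005) = 4873*(-1880 + 1005) = 4873*(-875) = -4263875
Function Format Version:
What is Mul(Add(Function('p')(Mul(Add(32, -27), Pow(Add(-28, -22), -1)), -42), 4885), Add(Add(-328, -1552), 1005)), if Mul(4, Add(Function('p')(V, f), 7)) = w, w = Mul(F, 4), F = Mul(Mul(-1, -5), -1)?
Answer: -4263875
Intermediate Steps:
F = -5 (F = Mul(5, -1) = -5)
w = -20 (w = Mul(-5, 4) = -20)
Function('p')(V, f) = -12 (Function('p')(V, f) = Add(-7, Mul(Rational(1, 4), -20)) = Add(-7, -5) = -12)
Mul(Add(Function('p')(Mul(Add(32, -27), Pow(Add(-28, -22), -1)), -42), 4885), Add(Add(-328, -1552), 1005)) = Mul(Add(-12, 4885), Add(Add(-328, -1552), 1005)) = Mul(4873, Add(-1880, 1005)) = Mul(4873, -875) = -4263875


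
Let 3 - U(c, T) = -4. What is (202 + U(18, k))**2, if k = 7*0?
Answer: 43681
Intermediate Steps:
k = 0
U(c, T) = 7 (U(c, T) = 3 - 1*(-4) = 3 + 4 = 7)
(202 + U(18, k))**2 = (202 + 7)**2 = 209**2 = 43681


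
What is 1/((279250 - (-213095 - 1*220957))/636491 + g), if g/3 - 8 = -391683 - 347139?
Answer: -636491/1410744671720 ≈ -4.5117e-7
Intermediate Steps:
g = -2216442 (g = 24 + 3*(-391683 - 347139) = 24 + 3*(-738822) = 24 - 2216466 = -2216442)
1/((279250 - (-213095 - 1*220957))/636491 + g) = 1/((279250 - (-213095 - 1*220957))/636491 - 2216442) = 1/((279250 - (-213095 - 220957))*(1/636491) - 2216442) = 1/((279250 - 1*(-434052))*(1/636491) - 2216442) = 1/((279250 + 434052)*(1/636491) - 2216442) = 1/(713302*(1/636491) - 2216442) = 1/(713302/636491 - 2216442) = 1/(-1410744671720/636491) = -636491/1410744671720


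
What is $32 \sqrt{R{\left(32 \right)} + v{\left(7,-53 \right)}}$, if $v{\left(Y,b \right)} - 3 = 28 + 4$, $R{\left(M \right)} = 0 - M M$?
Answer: $32 i \sqrt{989} \approx 1006.3 i$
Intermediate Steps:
$R{\left(M \right)} = - M^{2}$ ($R{\left(M \right)} = 0 - M^{2} = - M^{2}$)
$v{\left(Y,b \right)} = 35$ ($v{\left(Y,b \right)} = 3 + \left(28 + 4\right) = 3 + 32 = 35$)
$32 \sqrt{R{\left(32 \right)} + v{\left(7,-53 \right)}} = 32 \sqrt{- 32^{2} + 35} = 32 \sqrt{\left(-1\right) 1024 + 35} = 32 \sqrt{-1024 + 35} = 32 \sqrt{-989} = 32 i \sqrt{989}$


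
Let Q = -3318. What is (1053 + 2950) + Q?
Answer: 685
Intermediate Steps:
(1053 + 2950) + Q = (1053 + 2950) - 3318 = 4003 - 3318 = 685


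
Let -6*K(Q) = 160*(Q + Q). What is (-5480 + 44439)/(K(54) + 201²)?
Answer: 38959/37521 ≈ 1.0383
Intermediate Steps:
K(Q) = -160*Q/3 (K(Q) = -80*(Q + Q)/3 = -80*2*Q/3 = -160*Q/3)
(-5480 + 44439)/(K(54) + 201²) = (-5480 + 44439)/(-160/3*54 + 201²) = 38959/(-2880 + 40401) = 38959/37521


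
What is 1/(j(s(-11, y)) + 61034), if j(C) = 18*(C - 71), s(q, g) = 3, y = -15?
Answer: 1/59810 ≈ 1.6720e-5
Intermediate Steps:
j(C) = -1278 + 18*C (j(C) = 18*(-71 + C) = -1278 + 18*C)
1/(j(s(-11, y)) + 61034) = 1/((-1278 + 18*3) + 61034) = 1/((-1278 + 54) + 61034) = 1/(-1224 + 61034) = 1/59810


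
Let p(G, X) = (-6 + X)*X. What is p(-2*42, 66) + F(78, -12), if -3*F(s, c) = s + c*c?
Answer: 3886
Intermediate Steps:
p(G, X) = X*(-6 + X)
F(s, c) = -s/3 - c²/3 (F(s, c) = -(s + c*c)/3 = -(s + c²)/3 = -s/3 - c²/3)
p(-2*42, 66) + F(78, -12) = 66*(-6 + 66) + (-⅓*78 - ⅓*(-12)²) = 66*60 + (-26 - ⅓*144) = 3960 + (-26 - 48) = 3960 - 74 = 3886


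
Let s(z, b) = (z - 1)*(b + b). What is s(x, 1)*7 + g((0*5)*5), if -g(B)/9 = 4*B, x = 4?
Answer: 42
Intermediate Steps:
s(z, b) = 2*b*(-1 + z) (s(z, b) = (-1 + z)*(2*b) = 2*b*(-1 + z))
g(B) = -36*B
s(x, 1)*7 + g((0*5)*5) = (2*1*(-1 + 4))*7 - 36*0*5*5 = (2*1*3)*7 - 0*5 = 6*7 - 36*0 = 42 + 0 = 42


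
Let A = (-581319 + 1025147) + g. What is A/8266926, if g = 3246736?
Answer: 615094/1377821 ≈ 0.44642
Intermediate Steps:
A = 3690564 (A = (-581319 + 1025147) + 3246736 = 443828 + 3246736 = 3690564)
A/8266926 = 3690564/8266926 = 3690564*(1/8266926) = 615094/1377821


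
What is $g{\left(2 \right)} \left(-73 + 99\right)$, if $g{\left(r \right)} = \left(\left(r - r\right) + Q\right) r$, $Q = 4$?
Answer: $208$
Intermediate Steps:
$g{\left(r \right)} = 4 r$ ($g{\left(r \right)} = \left(\left(r - r\right) + 4\right) r = \left(0 + 4\right) r = 4 r$)
$g{\left(2 \right)} \left(-73 + 99\right) = 4 \cdot 2 \left(-73 + 99\right) = 8 \cdot 26 = 208$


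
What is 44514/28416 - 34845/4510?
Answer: -13156623/2135936 ≈ -6.1597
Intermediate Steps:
44514/28416 - 34845/4510 = 44514*(1/28416) - 34845*1/4510 = 7419/4736 - 6969/902 = -13156623/2135936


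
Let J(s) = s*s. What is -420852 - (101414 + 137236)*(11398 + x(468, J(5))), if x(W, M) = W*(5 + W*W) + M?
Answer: -24465681277602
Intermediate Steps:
J(s) = s²
x(W, M) = M + W*(5 + W²) (x(W, M) = W*(5 + W²) + M = M + W*(5 + W²))
-420852 - (101414 + 137236)*(11398 + x(468, J(5))) = -420852 - (101414 + 137236)*(11398 + (5² + 468³ + 5*468)) = -420852 - 238650*(11398 + (25 + 102503232 + 2340)) = -420852 - 238650*(11398 + 102505597) = -420852 - 238650*102516995 = -420852 - 1*24465680856750 = -420852 - 24465680856750 = -24465681277602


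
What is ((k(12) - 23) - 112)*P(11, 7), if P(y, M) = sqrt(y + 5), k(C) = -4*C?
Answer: -732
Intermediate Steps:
P(y, M) = sqrt(5 + y)
((k(12) - 23) - 112)*P(11, 7) = ((-4*12 - 23) - 112)*sqrt(5 + 11) = ((-48 - 23) - 112)*sqrt(16) = (-71 - 112)*4 = -183*4 = -732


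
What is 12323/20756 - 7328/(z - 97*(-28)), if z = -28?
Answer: -464749/217938 ≈ -2.1325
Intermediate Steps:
12323/20756 - 7328/(z - 97*(-28)) = 12323/20756 - 7328/(-28 - 97*(-28)) = 12323*(1/20756) - 7328/(-28 + 2716) = 12323/20756 - 7328/2688 = 12323/20756 - 7328*1/2688 = 12323/20756 - 229/84 = -464749/217938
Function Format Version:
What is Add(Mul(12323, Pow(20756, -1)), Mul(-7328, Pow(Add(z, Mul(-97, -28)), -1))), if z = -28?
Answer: Rational(-464749, 217938) ≈ -2.1325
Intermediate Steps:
Add(Mul(12323, Pow(20756, -1)), Mul(-7328, Pow(Add(z, Mul(-97, -28)), -1))) = Add(Mul(12323, Pow(20756, -1)), Mul(-7328, Pow(Add(-28, Mul(-97, -28)), -1))) = Add(Mul(12323, Rational(1, 20756)), Mul(-7328, Pow(Add(-28, 2716), -1))) = Add(Rational(12323, 20756), Mul(-7328, Pow(2688, -1))) = Add(Rational(12323, 20756), Mul(-7328, Rational(1, 2688))) = Add(Rational(12323, 20756), Rational(-229, 84)) = Rational(-464749, 217938)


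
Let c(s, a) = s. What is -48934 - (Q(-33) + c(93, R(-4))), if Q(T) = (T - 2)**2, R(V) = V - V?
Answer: -50252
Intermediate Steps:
R(V) = 0
Q(T) = (-2 + T)**2
-48934 - (Q(-33) + c(93, R(-4))) = -48934 - ((-2 - 33)**2 + 93) = -48934 - ((-35)**2 + 93) = -48934 - (1225 + 93) = -48934 - 1*1318 = -48934 - 1318 = -50252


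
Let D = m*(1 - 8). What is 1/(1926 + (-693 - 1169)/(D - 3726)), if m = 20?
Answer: 1933/3723889 ≈ 0.00051908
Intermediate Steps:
D = -140 (D = 20*(1 - 8) = 20*(-7) = -140)
1/(1926 + (-693 - 1169)/(D - 3726)) = 1/(1926 + (-693 - 1169)/(-140 - 3726)) = 1/(1926 - 1862/(-3866)) = 1/(1926 - 1862*(-1/3866)) = 1/(1926 + 931/1933) = 1/(3723889/1933) = 1933/3723889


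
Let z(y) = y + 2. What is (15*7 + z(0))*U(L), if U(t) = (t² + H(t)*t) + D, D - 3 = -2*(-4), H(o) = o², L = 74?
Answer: 43946077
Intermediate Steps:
z(y) = 2 + y
D = 11 (D = 3 - 2*(-4) = 3 + 8 = 11)
U(t) = 11 + t² + t³ (U(t) = (t² + t²*t) + 11 = (t² + t³) + 11 = 11 + t² + t³)
(15*7 + z(0))*U(L) = (15*7 + (2 + 0))*(11 + 74² + 74³) = (105 + 2)*(11 + 5476 + 405224) = 107*410711 = 43946077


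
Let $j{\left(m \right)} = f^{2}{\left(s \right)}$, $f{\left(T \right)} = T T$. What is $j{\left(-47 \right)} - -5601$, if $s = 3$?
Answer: $5682$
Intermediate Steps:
$f{\left(T \right)} = T^{2}$
$j{\left(m \right)} = 81$ ($j{\left(m \right)} = \left(3^{2}\right)^{2} = 9^{2} = 81$)
$j{\left(-47 \right)} - -5601 = 81 - -5601 = 81 + 5601 = 5682$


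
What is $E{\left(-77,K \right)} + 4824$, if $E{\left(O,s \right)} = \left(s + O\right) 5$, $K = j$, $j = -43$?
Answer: $4224$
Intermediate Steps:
$K = -43$
$E{\left(O,s \right)} = 5 O + 5 s$ ($E{\left(O,s \right)} = \left(O + s\right) 5 = 5 O + 5 s$)
$E{\left(-77,K \right)} + 4824 = \left(5 \left(-77\right) + 5 \left(-43\right)\right) + 4824 = \left(-385 - 215\right) + 4824 = -600 + 4824 = 4224$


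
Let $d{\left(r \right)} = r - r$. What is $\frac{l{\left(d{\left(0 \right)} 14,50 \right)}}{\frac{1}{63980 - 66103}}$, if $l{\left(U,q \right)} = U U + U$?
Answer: $0$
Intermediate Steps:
$d{\left(r \right)} = 0$
$l{\left(U,q \right)} = U + U^{2}$ ($l{\left(U,q \right)} = U^{2} + U = U + U^{2}$)
$\frac{l{\left(d{\left(0 \right)} 14,50 \right)}}{\frac{1}{63980 - 66103}} = \frac{0 \cdot 14 \left(1 + 0 \cdot 14\right)}{\frac{1}{63980 - 66103}} = \frac{0 \left(1 + 0\right)}{\frac{1}{-2123}} = \frac{0 \cdot 1}{- \frac{1}{2123}} = 0 \left(-2123\right) = 0$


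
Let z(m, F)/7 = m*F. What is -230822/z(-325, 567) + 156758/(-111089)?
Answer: -176564277992/143296478325 ≈ -1.2322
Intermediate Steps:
z(m, F) = 7*F*m (z(m, F) = 7*(m*F) = 7*(F*m) = 7*F*m)
-230822/z(-325, 567) + 156758/(-111089) = -230822/(7*567*(-325)) + 156758/(-111089) = -230822/(-1289925) + 156758*(-1/111089) = -230822*(-1/1289925) - 156758/111089 = 230822/1289925 - 156758/111089 = -176564277992/143296478325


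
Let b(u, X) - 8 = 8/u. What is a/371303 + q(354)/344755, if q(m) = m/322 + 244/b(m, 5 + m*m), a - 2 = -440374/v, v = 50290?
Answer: 2693713989644339/36793821439205533675 ≈ 7.3211e-5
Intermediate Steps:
b(u, X) = 8 + 8/u
a = -169897/25145 (a = 2 - 440374/50290 = 2 - 440374*1/50290 = 2 - 220187/25145 = -169897/25145 ≈ -6.7567)
q(m) = 244/(8 + 8/m) + m/322 (q(m) = m/322 + 244/(8 + 8/m) = 244/(8 + 8/m) + m/322)
a/371303 + q(354)/344755 = -169897/25145/371303 + ((1/322)*354*(9822 + 354)/(1 + 354))/344755 = -169897/25145*1/371303 + ((1/322)*354*10176/355)*(1/344755) = -169897/9336413935 + ((1/322)*354*(1/355)*10176)*(1/344755) = -169897/9336413935 + (1801152/57155)*(1/344755) = -169897/9336413935 + 1801152/19704472025 = 2693713989644339/36793821439205533675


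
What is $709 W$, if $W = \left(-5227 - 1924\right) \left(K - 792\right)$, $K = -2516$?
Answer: $16771755172$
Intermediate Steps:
$W = 23655508$ ($W = \left(-5227 - 1924\right) \left(-2516 - 792\right) = \left(-7151\right) \left(-3308\right) = 23655508$)
$709 W = 709 \cdot 23655508 = 16771755172$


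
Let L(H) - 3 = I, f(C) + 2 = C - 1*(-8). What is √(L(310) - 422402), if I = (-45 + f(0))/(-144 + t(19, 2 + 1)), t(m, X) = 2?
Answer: I*√8517247898/142 ≈ 649.92*I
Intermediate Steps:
f(C) = 6 + C (f(C) = -2 + (C - 1*(-8)) = -2 + (C + 8) = -2 + (8 + C) = 6 + C)
I = 39/142 (I = (-45 + (6 + 0))/(-144 + 2) = (-45 + 6)/(-142) = -39*(-1/142) = 39/142 ≈ 0.27465)
L(H) = 465/142 (L(H) = 3 + 39/142 = 465/142)
√(L(310) - 422402) = √(465/142 - 422402) = √(-59980619/142) = I*√8517247898/142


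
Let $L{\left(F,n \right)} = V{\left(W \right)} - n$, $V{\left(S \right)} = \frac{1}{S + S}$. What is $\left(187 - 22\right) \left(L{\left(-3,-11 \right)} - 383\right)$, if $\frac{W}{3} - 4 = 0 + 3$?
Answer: $- \frac{859265}{14} \approx -61376.0$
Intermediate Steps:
$W = 21$ ($W = 12 + 3 \left(0 + 3\right) = 12 + 3 \cdot 3 = 12 + 9 = 21$)
$V{\left(S \right)} = \frac{1}{2 S}$
$L{\left(F,n \right)} = \frac{1}{42} - n$ ($L{\left(F,n \right)} = \frac{1}{2 \cdot 21} - n = \frac{1}{2} \cdot \frac{1}{21} - n = \frac{1}{42} - n$)
$\left(187 - 22\right) \left(L{\left(-3,-11 \right)} - 383\right) = \left(187 - 22\right) \left(\left(\frac{1}{42} - -11\right) - 383\right) = \left(187 + \left(-153 + 131\right)\right) \left(\left(\frac{1}{42} + 11\right) - 383\right) = \left(187 - 22\right) \left(\frac{463}{42} - 383\right) = 165 \left(- \frac{15623}{42}\right) = - \frac{859265}{14}$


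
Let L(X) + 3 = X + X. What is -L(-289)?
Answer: 581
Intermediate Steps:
L(X) = -3 + 2*X (L(X) = -3 + (X + X) = -3 + 2*X)
-L(-289) = -(-3 + 2*(-289)) = -(-3 - 578) = -1*(-581) = 581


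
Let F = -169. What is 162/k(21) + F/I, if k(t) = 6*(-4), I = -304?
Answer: -1883/304 ≈ -6.1941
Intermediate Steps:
k(t) = -24
162/k(21) + F/I = 162/(-24) - 169/(-304) = 162*(-1/24) - 169*(-1/304) = -27/4 + 169/304 = -1883/304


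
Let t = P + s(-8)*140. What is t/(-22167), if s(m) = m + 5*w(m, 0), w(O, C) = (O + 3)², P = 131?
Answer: -16511/22167 ≈ -0.74485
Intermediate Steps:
w(O, C) = (3 + O)²
s(m) = m + 5*(3 + m)²
t = 16511 (t = 131 + (-8 + 5*(3 - 8)²)*140 = 131 + (-8 + 5*(-5)²)*140 = 131 + (-8 + 5*25)*140 = 131 + (-8 + 125)*140 = 131 + 117*140 = 131 + 16380 = 16511)
t/(-22167) = 16511/(-22167) = 16511*(-1/22167) = -16511/22167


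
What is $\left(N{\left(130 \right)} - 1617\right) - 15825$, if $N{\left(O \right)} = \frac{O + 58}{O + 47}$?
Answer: $- \frac{3087046}{177} \approx -17441.0$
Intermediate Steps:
$N{\left(O \right)} = \frac{58 + O}{47 + O}$
$\left(N{\left(130 \right)} - 1617\right) - 15825 = \left(\frac{58 + 130}{47 + 130} - 1617\right) - 15825 = \left(\frac{1}{177} \cdot 188 - 1617\right) - 15825 = \left(\frac{188}{177} - 1617\right) - 15825 = - \frac{286021}{177} - 15825 = - \frac{3087046}{177}$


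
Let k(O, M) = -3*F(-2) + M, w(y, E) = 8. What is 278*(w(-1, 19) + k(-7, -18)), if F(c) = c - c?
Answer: -2780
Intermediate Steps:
F(c) = 0
k(O, M) = M (k(O, M) = -3*0 + M = 0 + M = M)
278*(w(-1, 19) + k(-7, -18)) = 278*(8 - 18) = 278*(-10) = -2780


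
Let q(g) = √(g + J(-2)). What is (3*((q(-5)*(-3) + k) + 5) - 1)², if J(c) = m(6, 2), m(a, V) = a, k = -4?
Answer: 49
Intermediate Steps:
J(c) = 6
q(g) = √(6 + g) (q(g) = √(g + 6) = √(6 + g))
(3*((q(-5)*(-3) + k) + 5) - 1)² = (3*((√(6 - 5)*(-3) - 4) + 5) - 1)² = (3*((√1*(-3) - 4) + 5) - 1)² = (3*((1*(-3) - 4) + 5) - 1)² = (3*((-3 - 4) + 5) - 1)² = (3*(-7 + 5) - 1)² = (3*(-2) - 1)² = (-6 - 1)² = (-7)² = 49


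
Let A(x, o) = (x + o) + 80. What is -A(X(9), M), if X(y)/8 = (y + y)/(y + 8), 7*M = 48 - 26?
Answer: -10902/119 ≈ -91.613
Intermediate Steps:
M = 22/7 (M = (48 - 26)/7 = (⅐)*22 = 22/7 ≈ 3.1429)
X(y) = 16*y/(8 + y) (X(y) = 8*((y + y)/(y + 8)) = 8*((2*y)/(8 + y)) = 8*(2*y/(8 + y)) = 16*y/(8 + y))
A(x, o) = 80 + o + x (A(x, o) = (o + x) + 80 = 80 + o + x)
-A(X(9), M) = -(80 + 22/7 + 16*9/(8 + 9)) = -(80 + 22/7 + 16*9/17) = -(80 + 22/7 + 16*9*(1/17)) = -(80 + 22/7 + 144/17) = -1*10902/119 = -10902/119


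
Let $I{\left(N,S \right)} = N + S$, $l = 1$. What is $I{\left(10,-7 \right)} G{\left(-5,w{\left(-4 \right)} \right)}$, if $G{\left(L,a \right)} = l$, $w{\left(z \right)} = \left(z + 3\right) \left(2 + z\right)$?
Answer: $3$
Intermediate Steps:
$w{\left(z \right)} = \left(2 + z\right) \left(3 + z\right)$ ($w{\left(z \right)} = \left(3 + z\right) \left(2 + z\right) = \left(2 + z\right) \left(3 + z\right)$)
$G{\left(L,a \right)} = 1$
$I{\left(10,-7 \right)} G{\left(-5,w{\left(-4 \right)} \right)} = \left(10 - 7\right) 1 = 3 \cdot 1 = 3$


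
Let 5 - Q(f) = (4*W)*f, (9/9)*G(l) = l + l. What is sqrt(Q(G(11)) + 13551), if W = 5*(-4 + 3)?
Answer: 2*sqrt(3499) ≈ 118.30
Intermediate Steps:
G(l) = 2*l (G(l) = l + l = 2*l)
W = -5 (W = 5*(-1) = -5)
Q(f) = 5 + 20*f (Q(f) = 5 - 4*(-5)*f = 5 - (-20)*f = 5 + 20*f)
sqrt(Q(G(11)) + 13551) = sqrt((5 + 20*(2*11)) + 13551) = sqrt((5 + 20*22) + 13551) = sqrt((5 + 440) + 13551) = sqrt(445 + 13551) = sqrt(13996) = 2*sqrt(3499)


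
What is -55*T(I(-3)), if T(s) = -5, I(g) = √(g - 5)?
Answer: 275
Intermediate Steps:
I(g) = √(-5 + g)
-55*T(I(-3)) = -55*(-5) = 275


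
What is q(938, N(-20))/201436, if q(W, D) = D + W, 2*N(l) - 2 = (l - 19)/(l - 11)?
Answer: 58257/12489032 ≈ 0.0046647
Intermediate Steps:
N(l) = 1 + (-19 + l)/(2*(-11 + l)) (N(l) = 1 + ((l - 19)/(l - 11))/2 = 1 + ((-19 + l)/(-11 + l))/2 = 1 + (-19 + l)/(2*(-11 + l)))
q(938, N(-20))/201436 = ((-41 + 3*(-20))/(2*(-11 - 20)) + 938)/201436 = ((½)*(-41 - 60)/(-31) + 938)*(1/201436) = ((½)*(-1/31)*(-101) + 938)*(1/201436) = (101/62 + 938)*(1/201436) = (58257/62)*(1/201436) = 58257/12489032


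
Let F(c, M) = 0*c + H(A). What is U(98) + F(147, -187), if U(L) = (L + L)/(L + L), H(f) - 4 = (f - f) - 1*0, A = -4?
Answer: 5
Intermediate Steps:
H(f) = 4 (H(f) = 4 + ((f - f) - 1*0) = 4 + (0 + 0) = 4 + 0 = 4)
F(c, M) = 4 (F(c, M) = 0*c + 4 = 0 + 4 = 4)
U(L) = 1 (U(L) = (2*L)/((2*L)) = (2*L)*(1/(2*L)) = 1)
U(98) + F(147, -187) = 1 + 4 = 5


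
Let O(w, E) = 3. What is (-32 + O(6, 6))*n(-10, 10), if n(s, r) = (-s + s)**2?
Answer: 0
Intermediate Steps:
n(s, r) = 0 (n(s, r) = 0**2 = 0)
(-32 + O(6, 6))*n(-10, 10) = (-32 + 3)*0 = -29*0 = 0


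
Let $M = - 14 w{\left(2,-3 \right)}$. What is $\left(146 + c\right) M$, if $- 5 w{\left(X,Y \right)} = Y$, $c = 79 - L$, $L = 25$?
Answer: $-1680$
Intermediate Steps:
$c = 54$ ($c = 79 - 25 = 54$)
$w{\left(X,Y \right)} = - \frac{Y}{5}$
$M = - \frac{42}{5}$ ($M = - 14 \left(\left(- \frac{1}{5}\right) \left(-3\right)\right) = \left(-14\right) \frac{3}{5} = - \frac{42}{5} \approx -8.4$)
$\left(146 + c\right) M = \left(146 + 54\right) \left(- \frac{42}{5}\right) = 200 \left(- \frac{42}{5}\right) = -1680$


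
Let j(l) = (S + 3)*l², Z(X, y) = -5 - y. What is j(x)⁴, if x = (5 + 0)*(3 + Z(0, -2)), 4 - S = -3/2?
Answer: 0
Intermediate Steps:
S = 11/2 (S = 4 - (-3)/2 = 4 - 1*(-3/2) = 4 + 3/2 = 11/2 ≈ 5.5000)
x = 0 (x = (5 + 0)*(3 + (-5 - 1*(-2))) = 5*(3 + (-5 + 2)) = 5*(3 - 3) = 5*0 = 0)
j(l) = 17*l²/2 (j(l) = (11/2 + 3)*l² = 17*l²/2)
j(x)⁴ = ((17/2)*0²)⁴ = ((17/2)*0)⁴ = 0⁴ = 0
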